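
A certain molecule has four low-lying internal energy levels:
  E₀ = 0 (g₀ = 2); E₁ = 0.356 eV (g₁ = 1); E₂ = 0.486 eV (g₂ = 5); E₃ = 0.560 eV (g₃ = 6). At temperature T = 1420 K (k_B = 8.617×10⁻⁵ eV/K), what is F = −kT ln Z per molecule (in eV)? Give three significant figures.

k_BT = 8.617×10⁻⁵ × 1420 K = 0.12236 eV.
Eᵢ/kT = 0, 2.9094, 3.9719, 4.5767.
Z = Σ gᵢe^(−Eᵢ/kT) = 2·e^(−0) + 1·e^(−2.9094) + 5·e^(−3.9719) + 6·e^(−4.5767) = 2.0000 + 0.054508 + 0.094188 + 0.061733 = 2.2104.
F = −kT ln Z = −0.12236 × ln(2.2104) = −0.12236 × 0.79317 = -0.0971 eV.

-0.0971 eV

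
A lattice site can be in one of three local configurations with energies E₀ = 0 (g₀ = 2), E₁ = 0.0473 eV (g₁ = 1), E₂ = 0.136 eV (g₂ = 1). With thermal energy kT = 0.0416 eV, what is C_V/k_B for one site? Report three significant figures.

0.305

Eᵢ/kT = 0, 1.1370, 3.2692.
Z = Σ gᵢe^(−Eᵢ/kT) = 2·e^(−0) + 1·e^(−1.1370) + 1·e^(−3.2692) = 2.0000 + 0.32078 + 0.038037 = 2.3588.
⟨E⟩ = 0.0086255 eV, ⟨E²⟩ = 0.00060251 eV².
C_V/k_B = (⟨E²⟩ − ⟨E⟩²)/(kT)² = (0.00060251 − 0.000074399)/0.0017306 = 0.305.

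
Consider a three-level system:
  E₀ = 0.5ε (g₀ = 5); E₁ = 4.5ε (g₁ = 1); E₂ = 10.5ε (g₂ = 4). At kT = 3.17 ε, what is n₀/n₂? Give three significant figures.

29.3

n₀/n₂ = (g₀/g₂) exp[−(E₀−E₂)/kT] = (5/4) × exp(−(-10.0ε)/(3.17ε)) = (5/4) × exp(3.1546) = 29.3.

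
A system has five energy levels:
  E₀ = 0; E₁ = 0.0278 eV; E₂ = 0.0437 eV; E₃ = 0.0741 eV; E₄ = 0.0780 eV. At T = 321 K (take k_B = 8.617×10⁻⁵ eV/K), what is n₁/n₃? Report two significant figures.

k_BT = 8.617×10⁻⁵ × 321 K = 0.02766 eV.
n₁/n₃ = exp[−(E₁−E₃)/kT] = exp(−(-0.0463 eV)/(0.02766 eV)) = exp(1.674) = 5.3.

5.3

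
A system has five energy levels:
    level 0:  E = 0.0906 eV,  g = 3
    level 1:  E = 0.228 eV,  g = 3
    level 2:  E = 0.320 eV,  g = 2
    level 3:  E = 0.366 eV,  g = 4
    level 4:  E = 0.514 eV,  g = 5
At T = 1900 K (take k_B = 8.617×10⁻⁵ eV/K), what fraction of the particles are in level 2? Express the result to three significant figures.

k_BT = 8.617×10⁻⁵ × 1900 K = 0.16372 eV.
Eᵢ/kT = 0.55338, 1.3926, 1.9546, 2.2355, 3.1395.
Z = Σ gᵢe^(−Eᵢ/kT) = 3·e^(−0.55338) + 3·e^(−1.3926) + 2·e^(−1.9546) + 4·e^(−2.2355) + 5·e^(−3.1395) = 1.7250 + 0.74529 + 0.28324 + 0.42775 + 0.21652 = 3.3978.
P₂ = g₂ e^(−E₂/kT) / Z = 0.28324/3.3978 = 0.0834.

0.0834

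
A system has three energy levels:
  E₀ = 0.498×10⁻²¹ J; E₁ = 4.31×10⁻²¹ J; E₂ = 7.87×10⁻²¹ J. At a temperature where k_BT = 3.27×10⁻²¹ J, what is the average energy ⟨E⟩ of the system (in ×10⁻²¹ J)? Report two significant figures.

Eᵢ/kT = 0.1523, 1.318, 2.407.
Z = Σ e^(−Eᵢ/kT) = e^(−0.1523) + e^(−1.318) + e^(−2.407) = 0.8587 + 0.2677 + 0.09009 = 1.216.
⟨E⟩ = Σ Eᵢ e^(−Eᵢ/kT) / Z = (0.498·0.8587 + 4.31·0.2677 + 7.87·0.09009) / 1.216 = 1.9 ×10⁻²¹ J.

1.9 ×10⁻²¹ J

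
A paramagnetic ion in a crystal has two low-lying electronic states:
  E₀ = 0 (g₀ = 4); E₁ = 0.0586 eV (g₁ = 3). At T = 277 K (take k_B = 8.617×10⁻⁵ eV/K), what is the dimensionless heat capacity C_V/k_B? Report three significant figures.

0.343

k_BT = 8.617×10⁻⁵ × 277 K = 0.023869 eV.
Eᵢ/kT = 0, 2.4551.
Z = Σ gᵢe^(−Eᵢ/kT) = 4·e^(−0) + 3·e^(−2.4551) = 4.0000 + 0.25756 = 4.2576.
⟨E⟩ = 0.0035450 eV, ⟨E²⟩ = 0.00020773 eV².
C_V/k_B = (⟨E²⟩ − ⟨E⟩²)/(kT)² = (0.00020773 − 0.000012567)/0.00056973 = 0.343.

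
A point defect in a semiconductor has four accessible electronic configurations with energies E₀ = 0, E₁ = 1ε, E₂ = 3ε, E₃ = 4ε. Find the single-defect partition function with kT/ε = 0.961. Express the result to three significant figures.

Z = 1.41

Eᵢ/kT = 0, 1.0406, 3.1217, 4.1623.
Z = Σ e^(−Eᵢ/kT) = e^(−0) + e^(−1.0406) + e^(−3.1217) + e^(−4.1623) = 1.0000 + 0.35324 + 0.044082 + 0.015572 = 1.4129.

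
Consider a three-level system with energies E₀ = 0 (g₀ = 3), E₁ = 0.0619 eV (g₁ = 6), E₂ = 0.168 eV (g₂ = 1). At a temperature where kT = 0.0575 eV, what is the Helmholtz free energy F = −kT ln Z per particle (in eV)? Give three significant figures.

-0.0937 eV

Eᵢ/kT = 0, 1.0765, 2.9217.
Z = Σ gᵢe^(−Eᵢ/kT) = 3·e^(−0) + 6·e^(−1.0765) + 1·e^(−2.9217) = 3.0000 + 2.0447 + 0.053842 = 5.0985.
F = −kT ln Z = −0.0575 × ln(5.0985) = −0.0575 × 1.6289 = -0.0937 eV.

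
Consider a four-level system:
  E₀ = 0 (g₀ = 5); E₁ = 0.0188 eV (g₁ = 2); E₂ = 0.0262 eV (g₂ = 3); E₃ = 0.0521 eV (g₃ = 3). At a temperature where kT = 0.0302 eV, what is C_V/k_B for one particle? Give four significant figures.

0.2593

Eᵢ/kT = 0, 0.622517, 0.867550, 1.72517.
Z = Σ gᵢe^(−Eᵢ/kT) = 5·e^(−0) + 2·e^(−0.622517) + 3·e^(−0.867550) + 3·e^(−1.72517) = 5.00000 + 1.07318 + 1.25994 + 0.534428 = 7.86755.
⟨E⟩ = 0.0102993 eV, ⟨E²⟩ = 0.000342525 eV².
C_V/k_B = (⟨E²⟩ − ⟨E⟩²)/(kT)² = (0.000342525 − 0.000106076)/0.000912040 = 0.2593.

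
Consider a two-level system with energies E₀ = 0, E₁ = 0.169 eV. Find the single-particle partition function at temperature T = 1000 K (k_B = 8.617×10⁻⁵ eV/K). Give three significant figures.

k_BT = 8.617×10⁻⁵ × 1000 K = 0.086170 eV.
Eᵢ/kT = 0, 1.9612.
Z = Σ e^(−Eᵢ/kT) = e^(−0) + e^(−1.9612) = 1.0000 + 0.14069 = 1.1407.

Z = 1.14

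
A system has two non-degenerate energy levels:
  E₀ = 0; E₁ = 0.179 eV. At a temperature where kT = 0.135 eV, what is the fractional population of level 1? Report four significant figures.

Eᵢ/kT = 0, 1.32593.
Z = Σ e^(−Eᵢ/kT) = e^(−0) + e^(−1.32593) = 1.00000 + 0.265556 = 1.26556.
P₁ = e^(−E₁/kT) / Z = 0.265556/1.26556 = 0.2098.

0.2098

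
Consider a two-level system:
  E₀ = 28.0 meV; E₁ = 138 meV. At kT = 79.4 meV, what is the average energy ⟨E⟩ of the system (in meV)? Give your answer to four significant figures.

50.02 meV

Eᵢ/kT = 0.352645, 1.73804.
Z = Σ e^(−Eᵢ/kT) = e^(−0.352645) + e^(−1.73804) = 0.702827 + 0.175865 = 0.878692.
⟨E⟩ = Σ Eᵢ e^(−Eᵢ/kT) / Z = (28.0·0.702827 + 138·0.175865) / 0.878692 = 50.02 meV.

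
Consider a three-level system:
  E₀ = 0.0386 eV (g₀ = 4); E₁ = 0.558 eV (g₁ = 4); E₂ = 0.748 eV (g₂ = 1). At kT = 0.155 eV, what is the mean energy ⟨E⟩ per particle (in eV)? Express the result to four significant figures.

Eᵢ/kT = 0.249032, 3.60000, 4.82581.
Z = Σ gᵢe^(−Eᵢ/kT) = 4·e^(−0.249032) + 4·e^(−3.60000) + 1·e^(−4.82581) = 3.11822 + 0.109295 + 0.00802005 = 3.23554.
⟨E⟩ = Σ Eᵢ gᵢe^(−Eᵢ/kT) / Z = (0.0386·3.11822 + 0.558·0.109295 + 0.748·0.00802005) / 3.23554 = 0.05790 eV.

0.05790 eV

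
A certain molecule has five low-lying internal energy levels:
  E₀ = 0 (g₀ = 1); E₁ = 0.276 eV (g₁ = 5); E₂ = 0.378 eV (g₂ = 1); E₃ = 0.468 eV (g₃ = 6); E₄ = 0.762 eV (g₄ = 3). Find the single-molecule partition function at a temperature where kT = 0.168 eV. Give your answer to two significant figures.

Eᵢ/kT = 0, 1.643, 2.250, 2.786, 4.536.
Z = Σ gᵢe^(−Eᵢ/kT) = 1·e^(−0) + 5·e^(−1.643) + 1·e^(−2.250) + 6·e^(−2.786) + 3·e^(−4.536) = 1.000 + 0.9670 + 0.1054 + 0.3700 + 0.03215 = 2.475.

Z = 2.5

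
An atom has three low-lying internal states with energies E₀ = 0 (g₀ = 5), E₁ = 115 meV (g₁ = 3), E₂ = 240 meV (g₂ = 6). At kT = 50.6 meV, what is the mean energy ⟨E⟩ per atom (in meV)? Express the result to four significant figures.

8.970 meV

Eᵢ/kT = 0, 2.27273, 4.74308.
Z = Σ gᵢe^(−Eᵢ/kT) = 5·e^(−0) + 3·e^(−2.27273) + 6·e^(−4.74308) = 5.00000 + 0.309092 + 0.0522706 = 5.36136.
⟨E⟩ = Σ Eᵢ gᵢe^(−Eᵢ/kT) / Z = (0·5.00000 + 115·0.309092 + 240·0.0522706) / 5.36136 = 8.970 meV.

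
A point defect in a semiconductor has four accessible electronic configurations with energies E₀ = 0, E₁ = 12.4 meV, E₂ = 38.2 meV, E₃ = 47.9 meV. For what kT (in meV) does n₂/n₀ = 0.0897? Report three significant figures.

n₂/n₀ = exp[−(E₂−E₀)/kT] = 0.0897.
⇒ (E₂−E₀)/kT = ln(1/0.0897) = ln(11.148) = 2.4113.
kT = 38.2 meV / 2.4113 = 15.8 meV.

15.8 meV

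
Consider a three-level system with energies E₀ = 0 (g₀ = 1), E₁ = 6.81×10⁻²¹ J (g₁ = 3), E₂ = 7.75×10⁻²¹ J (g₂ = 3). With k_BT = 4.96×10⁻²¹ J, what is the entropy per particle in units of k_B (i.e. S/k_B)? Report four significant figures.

1.719

Eᵢ/kT = 0, 1.37298, 1.56250.
Z = Σ gᵢe^(−Eᵢ/kT) = 1·e^(−0) + 3·e^(−1.37298) + 3·e^(−1.56250) = 1.00000 + 0.760053 + 0.628834 = 2.38889.
⟨E⟩ = Σ EᵢPᵢ = 4.20673 ×10⁻²¹ J.
S/k_B = ln Z + ⟨E⟩/kT = ln(2.38889) + 4.20673/4.96 = 0.870829 + 0.848131 = 1.719.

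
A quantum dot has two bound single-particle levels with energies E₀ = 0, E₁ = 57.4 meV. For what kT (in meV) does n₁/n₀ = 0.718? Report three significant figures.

n₁/n₀ = exp[−(E₁−E₀)/kT] = 0.718.
⇒ (E₁−E₀)/kT = ln(1/0.718) = ln(1.3928) = 0.33132.
kT = 57.4 meV / 0.33132 = 173 meV.

173 meV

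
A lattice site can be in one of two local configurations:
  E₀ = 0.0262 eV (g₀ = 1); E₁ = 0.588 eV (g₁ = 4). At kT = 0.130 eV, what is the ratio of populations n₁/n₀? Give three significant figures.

0.0531

n₁/n₀ = (g₁/g₀) exp[−(E₁−E₀)/kT] = (4/1) × exp(−(0.5618 eV)/(0.130 eV)) = (4/1) × exp(-4.3215) = 0.0531.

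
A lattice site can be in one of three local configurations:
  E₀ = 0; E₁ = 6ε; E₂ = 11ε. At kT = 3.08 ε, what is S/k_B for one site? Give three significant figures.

Eᵢ/kT = 0, 1.9481, 3.5714.
Z = Σ e^(−Eᵢ/kT) = e^(−0) + e^(−1.9481) + e^(−3.5714) = 1.0000 + 0.14254 + 0.028116 = 1.1707.
⟨E⟩ = Σ EᵢPᵢ = 0.99472 ε.
S/k_B = ln Z + ⟨E⟩/kT = ln(1.1707) + 0.99472/3.08 = 0.15760 + 0.32296 = 0.481.

0.481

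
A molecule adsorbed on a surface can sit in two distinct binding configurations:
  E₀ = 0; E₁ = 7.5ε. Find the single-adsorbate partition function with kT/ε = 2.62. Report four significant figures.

Eᵢ/kT = 0, 2.86260.
Z = Σ e^(−Eᵢ/kT) = e^(−0) + e^(−2.86260) = 1.00000 + 0.0571201 = 1.05712.

Z = 1.057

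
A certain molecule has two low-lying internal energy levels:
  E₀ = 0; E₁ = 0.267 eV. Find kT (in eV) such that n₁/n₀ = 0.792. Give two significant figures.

1.1 eV

n₁/n₀ = exp[−(E₁−E₀)/kT] = 0.792.
⇒ (E₁−E₀)/kT = ln(1/0.792) = ln(1.263) = 0.2335.
kT = 0.267 eV / 0.2335 = 1.1 eV.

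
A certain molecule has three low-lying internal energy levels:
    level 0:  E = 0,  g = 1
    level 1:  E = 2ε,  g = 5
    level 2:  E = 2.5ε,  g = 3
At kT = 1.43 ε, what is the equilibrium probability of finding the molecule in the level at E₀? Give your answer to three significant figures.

0.363

Eᵢ/kT = 0, 1.3986, 1.7483.
Z = Σ gᵢe^(−Eᵢ/kT) = 1·e^(−0) + 5·e^(−1.3986) + 3·e^(−1.7483) = 1.0000 + 1.2347 + 0.52221 = 2.7569.
P₀ = g₀ e^(−E₀/kT) / Z = 1.0000/2.7569 = 0.363.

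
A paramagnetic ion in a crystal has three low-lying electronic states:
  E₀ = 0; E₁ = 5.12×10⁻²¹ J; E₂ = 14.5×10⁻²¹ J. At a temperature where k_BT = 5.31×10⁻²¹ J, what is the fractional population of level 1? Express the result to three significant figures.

Eᵢ/kT = 0, 0.96422, 2.7307.
Z = Σ e^(−Eᵢ/kT) = e^(−0) + e^(−0.96422) + e^(−2.7307) = 1.0000 + 0.38128 + 0.065174 = 1.4465.
P₁ = e^(−E₁/kT) / Z = 0.38128/1.4465 = 0.264.

0.264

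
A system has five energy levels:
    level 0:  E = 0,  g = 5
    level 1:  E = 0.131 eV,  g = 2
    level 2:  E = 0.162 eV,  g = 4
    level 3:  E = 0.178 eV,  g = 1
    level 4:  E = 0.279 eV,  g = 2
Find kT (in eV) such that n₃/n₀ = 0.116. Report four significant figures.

0.3268 eV

n₃/n₀ = (g₃/g₀) exp[−(E₃−E₀)/kT] = 0.116.
⇒ (E₃−E₀)/kT = ln((1/5)/0.116) = ln(1.72414) = 0.544728.
kT = 0.178 eV / 0.544728 = 0.3268 eV.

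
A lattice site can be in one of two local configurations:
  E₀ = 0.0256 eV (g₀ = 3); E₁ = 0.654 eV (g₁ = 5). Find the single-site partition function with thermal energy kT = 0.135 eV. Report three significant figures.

Z = 2.52

Eᵢ/kT = 0.18963, 4.8444.
Z = Σ gᵢe^(−Eᵢ/kT) = 3·e^(−0.18963) + 5·e^(−4.8444) = 2.4818 + 0.039362 = 2.5212.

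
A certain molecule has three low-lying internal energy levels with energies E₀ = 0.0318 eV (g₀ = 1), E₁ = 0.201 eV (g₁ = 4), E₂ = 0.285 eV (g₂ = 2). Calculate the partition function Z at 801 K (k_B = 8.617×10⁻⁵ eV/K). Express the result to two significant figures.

k_BT = 8.617×10⁻⁵ × 801 K = 0.06902 eV.
Eᵢ/kT = 0.4607, 2.912, 4.129.
Z = Σ gᵢe^(−Eᵢ/kT) = 1·e^(−0.4607) + 4·e^(−2.912) + 2·e^(−4.129) = 0.6308 + 0.2175 + 0.03220 = 0.8805.

Z = 0.88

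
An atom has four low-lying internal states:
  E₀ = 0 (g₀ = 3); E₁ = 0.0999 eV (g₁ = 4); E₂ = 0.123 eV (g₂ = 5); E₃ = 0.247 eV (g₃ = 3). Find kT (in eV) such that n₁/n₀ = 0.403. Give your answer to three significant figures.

n₁/n₀ = (g₁/g₀) exp[−(E₁−E₀)/kT] = 0.403.
⇒ (E₁−E₀)/kT = ln((4/3)/0.403) = ln(3.3085) = 1.1965.
kT = 0.0999 eV / 1.1965 = 0.0835 eV.

0.0835 eV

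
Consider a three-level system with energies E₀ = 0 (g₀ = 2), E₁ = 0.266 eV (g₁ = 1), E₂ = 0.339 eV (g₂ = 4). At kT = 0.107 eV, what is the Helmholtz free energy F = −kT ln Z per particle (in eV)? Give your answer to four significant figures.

-0.08684 eV

Eᵢ/kT = 0, 2.48598, 3.16822.
Z = Σ gᵢe^(−Eᵢ/kT) = 2·e^(−0) + 1·e^(−2.48598) + 4·e^(−3.16822) = 2.00000 + 0.0832439 + 0.168314 = 2.25156.
F = −kT ln Z = −0.107 × ln(2.25156) = −0.107 × 0.811623 = -0.08684 eV.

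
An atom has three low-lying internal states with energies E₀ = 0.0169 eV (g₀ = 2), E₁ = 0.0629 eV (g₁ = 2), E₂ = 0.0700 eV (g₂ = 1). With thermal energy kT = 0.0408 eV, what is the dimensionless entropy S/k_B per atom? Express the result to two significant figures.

1.4

Eᵢ/kT = 0.4142, 1.542, 1.716.
Z = Σ gᵢe^(−Eᵢ/kT) = 2·e^(−0.4142) + 2·e^(−1.542) + 1·e^(−1.716) = 1.322 + 0.4279 + 0.1798 = 1.930.
⟨E⟩ = Σ EᵢPᵢ = 0.03204 eV.
S/k_B = ln Z + ⟨E⟩/kT = ln(1.930) + 0.03204/0.0408 = 0.6575 + 0.7853 = 1.4.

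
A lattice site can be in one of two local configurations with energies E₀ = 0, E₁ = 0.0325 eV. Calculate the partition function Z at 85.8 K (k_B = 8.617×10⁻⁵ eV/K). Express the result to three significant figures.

Z = 1.01

k_BT = 8.617×10⁻⁵ × 85.8 K = 0.0073934 eV.
Eᵢ/kT = 0, 4.3958.
Z = Σ e^(−Eᵢ/kT) = e^(−0) + e^(−4.3958) = 1.0000 + 0.012329 = 1.0123.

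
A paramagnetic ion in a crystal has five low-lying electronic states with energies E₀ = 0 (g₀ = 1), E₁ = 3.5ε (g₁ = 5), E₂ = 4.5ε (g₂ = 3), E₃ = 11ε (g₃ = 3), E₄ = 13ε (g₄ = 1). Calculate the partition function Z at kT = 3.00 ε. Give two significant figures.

Z = 3.3

Eᵢ/kT = 0, 1.167, 1.500, 3.667, 4.333.
Z = Σ gᵢe^(−Eᵢ/kT) = 1·e^(−0) + 5·e^(−1.167) + 3·e^(−1.500) + 3·e^(−3.667) + 1·e^(−4.333) = 1.000 + 1.556 + 0.6694 + 0.07666 + 0.01313 = 3.315.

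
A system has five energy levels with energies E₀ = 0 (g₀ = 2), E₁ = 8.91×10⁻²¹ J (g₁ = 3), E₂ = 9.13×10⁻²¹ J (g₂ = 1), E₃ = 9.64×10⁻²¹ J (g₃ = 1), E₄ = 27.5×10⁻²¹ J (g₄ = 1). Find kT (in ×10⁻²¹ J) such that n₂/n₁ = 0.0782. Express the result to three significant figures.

n₂/n₁ = (g₂/g₁) exp[−(E₂−E₁)/kT] = 0.0782.
⇒ (E₂−E₁)/kT = ln((1/3)/0.0782) = ln(4.2626) = 1.4499.
kT = 0.22 ×10⁻²¹ J / 1.4499 = 0.152 ×10⁻²¹ J.

0.152 ×10⁻²¹ J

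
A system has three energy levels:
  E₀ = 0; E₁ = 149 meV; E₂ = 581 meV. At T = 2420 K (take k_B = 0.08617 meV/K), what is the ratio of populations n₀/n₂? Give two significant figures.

k_BT = 0.08617 × 2420 K = 208.5 meV.
n₀/n₂ = exp[−(E₀−E₂)/kT] = exp(−(-581 meV)/(208.5 meV)) = exp(2.787) = 16.

16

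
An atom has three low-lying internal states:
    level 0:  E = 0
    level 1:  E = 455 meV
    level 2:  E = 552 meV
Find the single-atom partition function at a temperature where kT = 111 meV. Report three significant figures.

Eᵢ/kT = 0, 4.0991, 4.9730.
Z = Σ e^(−Eᵢ/kT) = e^(−0) + e^(−4.0991) + e^(−4.9730) = 1.0000 + 0.016588 + 0.0069223 = 1.0235.

Z = 1.02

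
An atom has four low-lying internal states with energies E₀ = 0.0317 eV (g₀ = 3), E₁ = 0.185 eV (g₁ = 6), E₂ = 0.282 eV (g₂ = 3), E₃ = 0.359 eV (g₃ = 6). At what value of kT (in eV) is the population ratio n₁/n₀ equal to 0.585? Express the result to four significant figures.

0.1247 eV

n₁/n₀ = (g₁/g₀) exp[−(E₁−E₀)/kT] = 0.585.
⇒ (E₁−E₀)/kT = ln((6/3)/0.585) = ln(3.41880) = 1.22929.
kT = 0.1533 eV / 1.22929 = 0.1247 eV.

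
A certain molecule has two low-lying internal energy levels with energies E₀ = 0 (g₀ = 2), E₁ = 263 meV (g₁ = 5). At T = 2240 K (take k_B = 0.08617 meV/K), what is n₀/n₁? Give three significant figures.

k_BT = 0.08617 × 2240 K = 193.02 meV.
n₀/n₁ = (g₀/g₁) exp[−(E₀−E₁)/kT] = (2/5) × exp(−(-263 meV)/(193.02 meV)) = (2/5) × exp(1.3626) = 1.56.

1.56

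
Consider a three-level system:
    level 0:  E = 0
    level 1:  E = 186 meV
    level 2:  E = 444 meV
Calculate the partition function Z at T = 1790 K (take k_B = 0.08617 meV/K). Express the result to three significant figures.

Z = 1.36

k_BT = 0.08617 × 1790 K = 154.24 meV.
Eᵢ/kT = 0, 1.2059, 2.8786.
Z = Σ e^(−Eᵢ/kT) = e^(−0) + e^(−1.2059) + e^(−2.8786) = 1.0000 + 0.29942 + 0.056213 = 1.3556.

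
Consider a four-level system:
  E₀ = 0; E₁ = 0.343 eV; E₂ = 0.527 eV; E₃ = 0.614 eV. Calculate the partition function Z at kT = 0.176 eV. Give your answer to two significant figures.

Eᵢ/kT = 0, 1.949, 2.994, 3.489.
Z = Σ e^(−Eᵢ/kT) = e^(−0) + e^(−1.949) + e^(−2.994) + e^(−3.489) = 1.000 + 0.1424 + 0.05009 + 0.03053 = 1.223.

Z = 1.2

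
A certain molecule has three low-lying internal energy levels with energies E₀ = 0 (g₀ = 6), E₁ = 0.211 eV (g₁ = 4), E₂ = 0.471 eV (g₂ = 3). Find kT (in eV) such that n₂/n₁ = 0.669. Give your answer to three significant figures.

n₂/n₁ = (g₂/g₁) exp[−(E₂−E₁)/kT] = 0.669.
⇒ (E₂−E₁)/kT = ln((3/4)/0.669) = ln(1.1211) = 0.11431.
kT = 0.260 eV / 0.11431 = 2.27 eV.

2.27 eV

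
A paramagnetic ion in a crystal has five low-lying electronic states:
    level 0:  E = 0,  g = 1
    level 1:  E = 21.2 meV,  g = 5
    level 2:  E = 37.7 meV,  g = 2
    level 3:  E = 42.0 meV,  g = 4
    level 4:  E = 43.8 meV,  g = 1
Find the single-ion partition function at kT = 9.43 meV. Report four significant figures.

Eᵢ/kT = 0, 2.24814, 3.99788, 4.45387, 4.64475.
Z = Σ gᵢe^(−Eᵢ/kT) = 1·e^(−0) + 5·e^(−2.24814) + 2·e^(−3.99788) + 4·e^(−4.45387) + 1·e^(−4.64475) = 1.00000 + 0.527977 + 0.0367090 + 0.0465338 + 0.00961193 = 1.62083.

Z = 1.621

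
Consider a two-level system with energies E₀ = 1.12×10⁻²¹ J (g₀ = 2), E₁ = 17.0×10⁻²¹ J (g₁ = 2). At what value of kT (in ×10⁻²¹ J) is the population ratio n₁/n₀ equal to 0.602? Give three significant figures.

31.3 ×10⁻²¹ J

n₁/n₀ = (g₁/g₀) exp[−(E₁−E₀)/kT] = 0.602.
⇒ (E₁−E₀)/kT = ln((2/2)/0.602) = ln(1.6611) = 0.50748.
kT = 15.88 ×10⁻²¹ J / 0.50748 = 31.3 ×10⁻²¹ J.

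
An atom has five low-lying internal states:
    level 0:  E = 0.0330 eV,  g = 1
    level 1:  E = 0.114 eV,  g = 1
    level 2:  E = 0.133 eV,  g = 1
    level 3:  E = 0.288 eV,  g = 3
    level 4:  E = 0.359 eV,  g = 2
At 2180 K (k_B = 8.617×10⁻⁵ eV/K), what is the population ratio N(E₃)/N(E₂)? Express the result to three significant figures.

1.31

k_BT = 8.617×10⁻⁵ × 2180 K = 0.18785 eV.
n₃/n₂ = (g₃/g₂) exp[−(E₃−E₂)/kT] = (3/1) × exp(−(0.155 eV)/(0.18785 eV)) = (3/1) × exp(-0.82513) = 1.31.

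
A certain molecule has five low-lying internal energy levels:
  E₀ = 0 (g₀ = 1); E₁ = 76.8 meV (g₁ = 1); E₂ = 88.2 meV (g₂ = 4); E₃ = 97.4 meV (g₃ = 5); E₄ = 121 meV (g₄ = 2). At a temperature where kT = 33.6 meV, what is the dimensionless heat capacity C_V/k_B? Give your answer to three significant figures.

Eᵢ/kT = 0, 2.2857, 2.6250, 2.8988, 3.6012.
Z = Σ gᵢe^(−Eᵢ/kT) = 1·e^(−0) + 1·e^(−2.2857) + 4·e^(−2.6250) + 5·e^(−2.8988) + 2·e^(−3.6012) = 1.0000 + 0.10170 + 0.28976 + 0.27545 + 0.054582 = 1.7215.
⟨E⟩ = 38.804 meV, ⟨E²⟩ = 3640.0 meV².
C_V/k_B = (⟨E²⟩ − ⟨E⟩²)/(kT)² = (3640.0 − 1505.8)/1129.0 = 1.89.

1.89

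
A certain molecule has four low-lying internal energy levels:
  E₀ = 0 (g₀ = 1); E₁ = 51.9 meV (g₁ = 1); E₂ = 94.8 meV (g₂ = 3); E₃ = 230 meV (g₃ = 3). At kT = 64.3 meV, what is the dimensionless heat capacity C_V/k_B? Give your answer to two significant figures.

Eᵢ/kT = 0, 0.8072, 1.474, 3.577.
Z = Σ gᵢe^(−Eᵢ/kT) = 1·e^(−0) + 1·e^(−0.8072) + 3·e^(−1.474) + 3·e^(−3.577) = 1.000 + 0.4461 + 0.6870 + 0.08388 = 2.217.
⟨E⟩ = 48.52 meV, ⟨E²⟩ = 5328 meV².
C_V/k_B = (⟨E²⟩ − ⟨E⟩²)/(kT)² = (5328 − 2354)/4134 = 0.72.

0.72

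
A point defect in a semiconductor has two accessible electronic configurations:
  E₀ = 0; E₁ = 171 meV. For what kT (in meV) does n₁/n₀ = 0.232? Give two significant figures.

120 meV

n₁/n₀ = exp[−(E₁−E₀)/kT] = 0.232.
⇒ (E₁−E₀)/kT = ln(1/0.232) = ln(4.310) = 1.461.
kT = 171 meV / 1.461 = 120 meV.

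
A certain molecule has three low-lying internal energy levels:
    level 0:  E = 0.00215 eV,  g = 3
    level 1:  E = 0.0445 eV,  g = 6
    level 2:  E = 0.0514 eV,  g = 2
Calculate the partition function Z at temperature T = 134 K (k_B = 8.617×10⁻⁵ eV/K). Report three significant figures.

Z = 2.64

k_BT = 8.617×10⁻⁵ × 134 K = 0.011547 eV.
Eᵢ/kT = 0.18620, 3.8538, 4.4514.
Z = Σ gᵢe^(−Eᵢ/kT) = 3·e^(−0.18620) + 6·e^(−3.8538) + 2·e^(−4.4514) = 2.4903 + 0.12719 + 0.023324 = 2.6408.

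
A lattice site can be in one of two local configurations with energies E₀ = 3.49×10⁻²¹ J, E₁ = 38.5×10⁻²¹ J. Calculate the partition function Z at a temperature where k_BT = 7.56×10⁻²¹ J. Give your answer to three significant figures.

Eᵢ/kT = 0.46164, 5.0926.
Z = Σ e^(−Eᵢ/kT) = e^(−0.46164) + e^(−5.0926) = 0.63025 + 0.0061420 = 0.63639.

Z = 0.636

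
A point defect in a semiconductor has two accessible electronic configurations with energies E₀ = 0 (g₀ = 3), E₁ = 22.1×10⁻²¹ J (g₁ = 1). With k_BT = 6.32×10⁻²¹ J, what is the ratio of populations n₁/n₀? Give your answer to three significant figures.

n₁/n₀ = (g₁/g₀) exp[−(E₁−E₀)/kT] = (1/3) × exp(−(22.1 ×10⁻²¹ J)/(6.32 ×10⁻²¹ J)) = (1/3) × exp(-3.4968) = 0.0101.

0.0101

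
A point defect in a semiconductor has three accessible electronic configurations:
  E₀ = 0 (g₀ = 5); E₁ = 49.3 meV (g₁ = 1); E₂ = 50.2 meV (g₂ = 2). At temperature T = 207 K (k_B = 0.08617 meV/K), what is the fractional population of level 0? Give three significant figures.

k_BT = 0.08617 × 207 K = 17.837 meV.
Eᵢ/kT = 0, 2.7639, 2.8144.
Z = Σ gᵢe^(−Eᵢ/kT) = 5·e^(−0) + 1·e^(−2.7639) + 2·e^(−2.8144) = 5.0000 + 0.063045 + 0.11988 = 5.1829.
P₀ = g₀ e^(−E₀/kT) / Z = 5.0000/5.1829 = 0.965.

0.965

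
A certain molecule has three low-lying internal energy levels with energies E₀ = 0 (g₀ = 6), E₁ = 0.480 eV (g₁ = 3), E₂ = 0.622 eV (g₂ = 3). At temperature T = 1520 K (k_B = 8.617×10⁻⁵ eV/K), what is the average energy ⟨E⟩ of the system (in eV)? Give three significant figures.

k_BT = 8.617×10⁻⁵ × 1520 K = 0.13098 eV.
Eᵢ/kT = 0, 3.6647, 4.7488.
Z = Σ gᵢe^(−Eᵢ/kT) = 6·e^(−0) + 3·e^(−3.6647) + 3·e^(−4.7488) = 6.0000 + 0.076836 + 0.025986 = 6.1028.
⟨E⟩ = Σ Eᵢ gᵢe^(−Eᵢ/kT) / Z = (0·6.0000 + 0.480·0.076836 + 0.622·0.025986) / 6.1028 = 0.00869 eV.

0.00869 eV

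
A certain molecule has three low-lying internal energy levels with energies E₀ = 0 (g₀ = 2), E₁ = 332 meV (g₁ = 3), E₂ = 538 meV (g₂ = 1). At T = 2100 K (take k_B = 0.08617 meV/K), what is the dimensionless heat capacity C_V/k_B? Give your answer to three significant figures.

0.650

k_BT = 0.08617 × 2100 K = 180.96 meV.
Eᵢ/kT = 0, 1.8347, 2.9730.
Z = Σ gᵢe^(−Eᵢ/kT) = 2·e^(−0) + 3·e^(−1.8347) + 1·e^(−2.9730) = 2.0000 + 0.47898 + 0.051150 = 2.5301.
⟨E⟩ = 73.728 meV, ⟨E²⟩ = 26718 meV².
C_V/k_B = (⟨E²⟩ − ⟨E⟩²)/(kT)² = (26718 − 5435.8)/32747 = 0.650.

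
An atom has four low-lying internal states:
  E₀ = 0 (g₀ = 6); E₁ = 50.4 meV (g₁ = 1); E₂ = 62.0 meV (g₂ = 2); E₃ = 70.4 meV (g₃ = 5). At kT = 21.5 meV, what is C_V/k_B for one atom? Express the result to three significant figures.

Eᵢ/kT = 0, 2.3442, 2.8837, 3.2744.
Z = Σ gᵢe^(−Eᵢ/kT) = 6·e^(−0) + 1·e^(−2.3442) + 2·e^(−2.8837) + 5·e^(−3.2744) = 6.0000 + 0.095924 + 0.11185 + 0.18920 = 6.3970.
⟨E⟩ = 3.9220 meV, ⟨E²⟩ = 251.89 meV².
C_V/k_B = (⟨E²⟩ − ⟨E⟩²)/(kT)² = (251.89 − 15.382)/462.25 = 0.512.

0.512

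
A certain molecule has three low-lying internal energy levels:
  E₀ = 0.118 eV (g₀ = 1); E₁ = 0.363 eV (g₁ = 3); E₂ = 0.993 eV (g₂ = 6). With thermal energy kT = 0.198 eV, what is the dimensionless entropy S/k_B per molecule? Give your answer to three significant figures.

Eᵢ/kT = 0.59596, 1.8333, 5.0152.
Z = Σ gᵢe^(−Eᵢ/kT) = 1·e^(−0.59596) + 3·e^(−1.8333) + 6·e^(−5.0152) = 0.55103 + 0.47966 + 0.039818 = 1.0705.
⟨E⟩ = Σ EᵢPᵢ = 0.26032 eV.
S/k_B = ln Z + ⟨E⟩/kT = ln(1.0705) + 0.26032/0.198 = 0.068126 + 1.3147 = 1.38.

1.38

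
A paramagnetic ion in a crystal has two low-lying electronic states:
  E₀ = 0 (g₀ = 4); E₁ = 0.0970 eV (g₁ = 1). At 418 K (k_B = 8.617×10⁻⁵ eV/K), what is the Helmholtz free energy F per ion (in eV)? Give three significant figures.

-0.0505 eV

k_BT = 8.617×10⁻⁵ × 418 K = 0.036019 eV.
Eᵢ/kT = 0, 2.6930.
Z = Σ gᵢe^(−Eᵢ/kT) = 4·e^(−0) + 1·e^(−2.6930) = 4.0000 + 0.067678 = 4.0677.
F = −kT ln Z = −0.036019 × ln(4.0677) = −0.036019 × 1.4031 = -0.0505 eV.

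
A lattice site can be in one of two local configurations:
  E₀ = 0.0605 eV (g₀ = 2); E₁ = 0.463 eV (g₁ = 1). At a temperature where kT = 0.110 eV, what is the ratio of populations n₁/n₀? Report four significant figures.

0.01288

n₁/n₀ = (g₁/g₀) exp[−(E₁−E₀)/kT] = (1/2) × exp(−(0.4025 eV)/(0.110 eV)) = (1/2) × exp(-3.65909) = 0.01288.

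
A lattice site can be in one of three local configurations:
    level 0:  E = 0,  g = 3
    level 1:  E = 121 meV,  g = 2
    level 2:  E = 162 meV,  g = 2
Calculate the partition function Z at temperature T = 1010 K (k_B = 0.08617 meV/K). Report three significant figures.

k_BT = 0.08617 × 1010 K = 87.032 meV.
Eᵢ/kT = 0, 1.3903, 1.8614.
Z = Σ gᵢe^(−Eᵢ/kT) = 3·e^(−0) + 2·e^(−1.3903) + 2·e^(−1.8614) = 3.0000 + 0.49800 + 0.31091 = 3.8089.

Z = 3.81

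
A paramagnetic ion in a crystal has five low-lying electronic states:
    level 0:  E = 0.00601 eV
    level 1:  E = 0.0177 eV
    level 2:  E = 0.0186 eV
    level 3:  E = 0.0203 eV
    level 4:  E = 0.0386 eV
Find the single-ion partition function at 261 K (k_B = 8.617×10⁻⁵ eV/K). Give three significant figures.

k_BT = 8.617×10⁻⁵ × 261 K = 0.022490 eV.
Eᵢ/kT = 0.26723, 0.78702, 0.82703, 0.90262, 1.7163.
Z = Σ e^(−Eᵢ/kT) = e^(−0.26723) + e^(−0.78702) + e^(−0.82703) + e^(−0.90262) + e^(−1.7163) = 0.76550 + 0.45520 + 0.43735 + 0.40551 + 0.17973 = 2.2433.

Z = 2.24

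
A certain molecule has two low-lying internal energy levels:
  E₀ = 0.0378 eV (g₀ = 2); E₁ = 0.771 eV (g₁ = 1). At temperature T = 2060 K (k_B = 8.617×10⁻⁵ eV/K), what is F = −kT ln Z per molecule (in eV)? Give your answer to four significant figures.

-0.08666 eV

k_BT = 8.617×10⁻⁵ × 2060 K = 0.177510 eV.
Eᵢ/kT = 0.212946, 4.34342.
Z = Σ gᵢe^(−Eᵢ/kT) = 2·e^(−0.212946) + 1·e^(−4.34342) = 1.61640 + 0.0129920 = 1.62939.
F = −kT ln Z = −0.177510 × ln(1.62939) = −0.177510 × 0.488206 = -0.08666 eV.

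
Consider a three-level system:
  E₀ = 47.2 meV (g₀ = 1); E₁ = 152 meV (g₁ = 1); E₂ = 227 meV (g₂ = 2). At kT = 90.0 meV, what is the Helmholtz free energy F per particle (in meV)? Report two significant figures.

Eᵢ/kT = 0.5244, 1.689, 2.522.
Z = Σ gᵢe^(−Eᵢ/kT) = 1·e^(−0.5244) + 1·e^(−1.689) + 2·e^(−2.522) = 0.5919 + 0.1847 + 0.1606 = 0.9372.
F = −kT ln Z = −90.0 × ln(0.9372) = −90.0 × -0.06486 = 5.8 meV.

5.8 meV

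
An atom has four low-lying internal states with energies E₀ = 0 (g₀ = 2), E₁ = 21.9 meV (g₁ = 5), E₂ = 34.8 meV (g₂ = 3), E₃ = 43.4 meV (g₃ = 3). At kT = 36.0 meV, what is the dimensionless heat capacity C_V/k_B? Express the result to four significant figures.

Eᵢ/kT = 0, 0.608333, 0.966667, 1.20556.
Z = Σ gᵢe^(−Eᵢ/kT) = 2·e^(−0) + 5·e^(−0.608333) + 3·e^(−0.966667) + 3·e^(−1.20556) = 2.00000 + 2.72129 + 1.14105 + 0.898573 = 6.76091.
⟨E⟩ = 20.4562 meV, ⟨E²⟩ = 647.772 meV².
C_V/k_B = (⟨E²⟩ − ⟨E⟩²)/(kT)² = (647.772 − 418.456)/1296.00 = 0.1769.

0.1769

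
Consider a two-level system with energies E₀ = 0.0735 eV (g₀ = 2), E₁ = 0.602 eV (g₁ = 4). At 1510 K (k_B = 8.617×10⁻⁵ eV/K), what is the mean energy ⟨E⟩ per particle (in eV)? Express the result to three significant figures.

k_BT = 8.617×10⁻⁵ × 1510 K = 0.13012 eV.
Eᵢ/kT = 0.56486, 4.6265.
Z = Σ gᵢe^(−Eᵢ/kT) = 2·e^(−0.56486) + 4·e^(−4.6265) = 1.1369 + 0.039156 = 1.1761.
⟨E⟩ = Σ Eᵢ gᵢe^(−Eᵢ/kT) / Z = (0.0735·1.1369 + 0.602·0.039156) / 1.1761 = 0.0911 eV.

0.0911 eV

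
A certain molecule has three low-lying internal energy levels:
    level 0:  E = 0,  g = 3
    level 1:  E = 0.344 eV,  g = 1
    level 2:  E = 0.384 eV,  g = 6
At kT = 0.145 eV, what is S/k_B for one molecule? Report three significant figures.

Eᵢ/kT = 0, 2.3724, 2.6483.
Z = Σ gᵢe^(−Eᵢ/kT) = 3·e^(−0) + 1·e^(−2.3724) + 6·e^(−2.6483) = 3.0000 + 0.093257 + 0.42463 = 3.5179.
⟨E⟩ = Σ EᵢPᵢ = 0.055470 eV.
S/k_B = ln Z + ⟨E⟩/kT = ln(3.5179) + 0.055470/0.145 = 1.2579 + 0.38255 = 1.64.

1.64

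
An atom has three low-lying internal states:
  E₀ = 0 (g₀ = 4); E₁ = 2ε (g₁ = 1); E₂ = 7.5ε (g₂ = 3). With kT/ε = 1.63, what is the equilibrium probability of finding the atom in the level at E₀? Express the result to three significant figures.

0.925

Eᵢ/kT = 0, 1.2270, 4.6012.
Z = Σ gᵢe^(−Eᵢ/kT) = 4·e^(−0) + 1·e^(−1.2270) + 3·e^(−4.6012) = 4.0000 + 0.29317 + 0.030119 = 4.3233.
P₀ = g₀ e^(−E₀/kT) / Z = 4.0000/4.3233 = 0.925.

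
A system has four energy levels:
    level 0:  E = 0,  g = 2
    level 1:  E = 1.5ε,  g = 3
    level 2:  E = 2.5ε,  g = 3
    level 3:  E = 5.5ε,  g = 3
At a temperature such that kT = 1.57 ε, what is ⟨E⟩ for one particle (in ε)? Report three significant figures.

0.974 ε

Eᵢ/kT = 0, 0.95541, 1.5924, 3.5032.
Z = Σ gᵢe^(−Eᵢ/kT) = 2·e^(−0) + 3·e^(−0.95541) + 3·e^(−1.5924) + 3·e^(−3.5032) = 2.0000 + 1.1540 + 0.61031 + 0.090303 = 3.8546.
⟨E⟩ = Σ Eᵢ gᵢe^(−Eᵢ/kT) / Z = (0·2.0000 + 1.5·1.1540 + 2.5·0.61031 + 5.5·0.090303) / 3.8546 = 0.974 ε.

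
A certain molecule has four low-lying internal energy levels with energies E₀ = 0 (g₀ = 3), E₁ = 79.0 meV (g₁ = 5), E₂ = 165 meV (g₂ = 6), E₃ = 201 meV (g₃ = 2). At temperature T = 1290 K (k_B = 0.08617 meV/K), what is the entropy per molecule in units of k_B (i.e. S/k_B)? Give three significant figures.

2.58

k_BT = 0.08617 × 1290 K = 111.16 meV.
Eᵢ/kT = 0, 0.71069, 1.4843, 1.8082.
Z = Σ gᵢe^(−Eᵢ/kT) = 3·e^(−0) + 5·e^(−0.71069) + 6·e^(−1.4843) + 2·e^(−1.8082) = 3.0000 + 2.4565 + 1.3600 + 0.32790 = 7.1444.
⟨E⟩ = Σ EᵢPᵢ = 67.797 meV.
S/k_B = ln Z + ⟨E⟩/kT = ln(7.1444) + 67.797/111.16 = 1.9663 + 0.60990 = 2.58.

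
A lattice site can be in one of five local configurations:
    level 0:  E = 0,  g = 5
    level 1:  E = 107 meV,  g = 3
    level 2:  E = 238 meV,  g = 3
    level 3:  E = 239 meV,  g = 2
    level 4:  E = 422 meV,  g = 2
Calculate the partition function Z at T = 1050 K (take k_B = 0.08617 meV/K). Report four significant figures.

k_BT = 0.08617 × 1050 K = 90.4785 meV.
Eᵢ/kT = 0, 1.18260, 2.63046, 2.64151, 4.66409.
Z = Σ gᵢe^(−Eᵢ/kT) = 5·e^(−0) + 3·e^(−1.18260) + 3·e^(−2.63046) + 2·e^(−2.64151) + 2·e^(−4.66409) = 5.00000 + 0.919443 + 0.216136 + 0.142507 + 0.0188556 = 6.29694.

Z = 6.297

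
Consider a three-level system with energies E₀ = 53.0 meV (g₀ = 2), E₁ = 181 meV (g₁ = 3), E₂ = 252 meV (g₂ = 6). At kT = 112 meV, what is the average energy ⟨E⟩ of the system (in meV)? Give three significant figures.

Eᵢ/kT = 0.47321, 1.6161, 2.2500.
Z = Σ gᵢe^(−Eᵢ/kT) = 2·e^(−0.47321) + 3·e^(−1.6161) + 6·e^(−2.2500) = 1.2460 + 0.59602 + 0.63240 = 2.4744.
⟨E⟩ = Σ Eᵢ gᵢe^(−Eᵢ/kT) / Z = (53.0·1.2460 + 181·0.59602 + 252·0.63240) / 2.4744 = 135 meV.

135 meV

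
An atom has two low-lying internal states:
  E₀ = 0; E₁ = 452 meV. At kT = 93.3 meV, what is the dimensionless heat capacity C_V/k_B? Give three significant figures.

Eᵢ/kT = 0, 4.8446.
Z = Σ e^(−Eᵢ/kT) = e^(−0) + e^(−4.8446) = 1.0000 + 0.0078708 = 1.0079.
⟨E⟩ = 3.5297 meV, ⟨E²⟩ = 1595.4 meV².
C_V/k_B = (⟨E²⟩ − ⟨E⟩²)/(kT)² = (1595.4 − 12.459)/8704.9 = 0.182.

0.182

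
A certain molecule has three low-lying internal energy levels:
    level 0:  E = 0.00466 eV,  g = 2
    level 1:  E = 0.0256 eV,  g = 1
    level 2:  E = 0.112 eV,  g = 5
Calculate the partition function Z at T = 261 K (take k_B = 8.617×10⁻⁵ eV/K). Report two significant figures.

k_BT = 8.617×10⁻⁵ × 261 K = 0.02249 eV.
Eᵢ/kT = 0.2072, 1.138, 4.980.
Z = Σ gᵢe^(−Eᵢ/kT) = 2·e^(−0.2072) + 1·e^(−1.138) + 5·e^(−4.980) = 1.626 + 0.3205 + 0.03437 = 1.981.

Z = 2.0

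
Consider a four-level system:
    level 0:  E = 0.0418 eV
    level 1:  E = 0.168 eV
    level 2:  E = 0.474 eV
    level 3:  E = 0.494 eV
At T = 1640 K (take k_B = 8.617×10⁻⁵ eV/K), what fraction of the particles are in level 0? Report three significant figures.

0.668

k_BT = 8.617×10⁻⁵ × 1640 K = 0.14132 eV.
Eᵢ/kT = 0.29578, 1.1888, 3.3541, 3.4956.
Z = Σ e^(−Eᵢ/kT) = e^(−0.29578) + e^(−1.1888) + e^(−3.3541) + e^(−3.4956) = 0.74395 + 0.30459 + 0.034941 + 0.030331 = 1.1138.
P₀ = e^(−E₀/kT) / Z = 0.74395/1.1138 = 0.668.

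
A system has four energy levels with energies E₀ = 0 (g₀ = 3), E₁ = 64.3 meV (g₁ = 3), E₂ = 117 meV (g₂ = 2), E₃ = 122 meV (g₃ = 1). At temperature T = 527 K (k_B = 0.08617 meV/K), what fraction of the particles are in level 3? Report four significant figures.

0.01725

k_BT = 0.08617 × 527 K = 45.4116 meV.
Eᵢ/kT = 0, 1.41594, 2.57643, 2.68654.
Z = Σ gᵢe^(−Eᵢ/kT) = 3·e^(−0) + 3·e^(−1.41594) + 2·e^(−2.57643) + 1·e^(−2.68654) = 3.00000 + 0.728092 + 0.152090 + 0.0681162 = 3.94830.
P₃ = g₃ e^(−E₃/kT) / Z = 0.0681162/3.94830 = 0.01725.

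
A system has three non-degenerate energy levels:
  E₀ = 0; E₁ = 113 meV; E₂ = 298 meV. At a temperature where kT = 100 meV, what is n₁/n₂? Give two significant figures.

6.4

n₁/n₂ = exp[−(E₁−E₂)/kT] = exp(−(-185 meV)/(100 meV)) = exp(1.850) = 6.4.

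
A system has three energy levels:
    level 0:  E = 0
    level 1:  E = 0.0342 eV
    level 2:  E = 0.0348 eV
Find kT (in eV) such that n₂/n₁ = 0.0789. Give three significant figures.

n₂/n₁ = exp[−(E₂−E₁)/kT] = 0.0789.
⇒ (E₂−E₁)/kT = ln(1/0.0789) = ln(12.674) = 2.5396.
kT = 0.0006 eV / 2.5396 = 0.000236 eV.

0.000236 eV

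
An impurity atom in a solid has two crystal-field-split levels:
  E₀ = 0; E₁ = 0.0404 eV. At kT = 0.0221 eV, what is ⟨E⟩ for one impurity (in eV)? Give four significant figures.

Eᵢ/kT = 0, 1.82805.
Z = Σ e^(−Eᵢ/kT) = e^(−0) + e^(−1.82805) = 1.00000 + 0.160727 = 1.16073.
⟨E⟩ = Σ Eᵢ e^(−Eᵢ/kT) / Z = (0·1.00000 + 0.0404·0.160727) / 1.16073 = 0.005594 eV.

0.005594 eV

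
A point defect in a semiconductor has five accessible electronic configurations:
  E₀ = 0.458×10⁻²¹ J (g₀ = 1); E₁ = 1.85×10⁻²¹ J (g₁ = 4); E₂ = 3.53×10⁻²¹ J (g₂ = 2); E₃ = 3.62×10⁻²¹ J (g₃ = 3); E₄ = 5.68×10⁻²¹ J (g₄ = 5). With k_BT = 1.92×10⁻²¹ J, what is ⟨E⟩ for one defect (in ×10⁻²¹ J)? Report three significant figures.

2.22 ×10⁻²¹ J

Eᵢ/kT = 0.23854, 0.96354, 1.8385, 1.8854, 2.9583.
Z = Σ gᵢe^(−Eᵢ/kT) = 1·e^(−0.23854) + 4·e^(−0.96354) + 2·e^(−1.8385) + 3·e^(−1.8854) + 5·e^(−2.9583) = 0.78778 + 1.5262 + 0.31811 + 0.45531 + 0.25954 = 3.3469.
⟨E⟩ = Σ Eᵢ gᵢe^(−Eᵢ/kT) / Z = (0.458·0.78778 + 1.85·1.5262 + 3.53·0.31811 + 3.62·0.45531 + 5.68·0.25954) / 3.3469 = 2.22 ×10⁻²¹ J.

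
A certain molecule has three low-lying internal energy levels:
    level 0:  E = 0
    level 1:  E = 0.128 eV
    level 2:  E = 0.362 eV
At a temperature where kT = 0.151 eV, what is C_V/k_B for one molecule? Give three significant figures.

Eᵢ/kT = 0, 0.84768, 2.3974.
Z = Σ e^(−Eᵢ/kT) = e^(−0) + e^(−0.84768) + e^(−2.3974) = 1.0000 + 0.42841 + 0.090954 = 1.5194.
⟨E⟩ = 0.057761 eV, ⟨E²⟩ = 0.012464 eV².
C_V/k_B = (⟨E²⟩ − ⟨E⟩²)/(kT)² = (0.012464 − 0.0033363)/0.022801 = 0.400.

0.400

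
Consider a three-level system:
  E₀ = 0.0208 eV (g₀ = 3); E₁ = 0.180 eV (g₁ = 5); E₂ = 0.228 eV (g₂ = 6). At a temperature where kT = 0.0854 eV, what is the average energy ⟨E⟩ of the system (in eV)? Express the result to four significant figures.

0.07498 eV

Eᵢ/kT = 0.243560, 2.10773, 2.66979.
Z = Σ gᵢe^(−Eᵢ/kT) = 3·e^(−0.243560) + 5·e^(−2.10773) + 6·e^(−2.66979) = 2.35150 + 0.607567 + 0.415601 = 3.37467.
⟨E⟩ = Σ Eᵢ gᵢe^(−Eᵢ/kT) / Z = (0.0208·2.35150 + 0.180·0.607567 + 0.228·0.415601) / 3.37467 = 0.07498 eV.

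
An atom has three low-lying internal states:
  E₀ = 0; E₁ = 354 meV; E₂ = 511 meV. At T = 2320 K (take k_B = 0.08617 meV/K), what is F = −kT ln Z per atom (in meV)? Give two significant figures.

-44 meV

k_BT = 0.08617 × 2320 K = 199.9 meV.
Eᵢ/kT = 0, 1.771, 2.556.
Z = Σ e^(−Eᵢ/kT) = e^(−0) + e^(−1.771) + e^(−2.556) = 1.000 + 0.1702 + 0.07761 = 1.248.
F = −kT ln Z = −199.9 × ln(1.248) = −199.9 × 0.2215 = -44 meV.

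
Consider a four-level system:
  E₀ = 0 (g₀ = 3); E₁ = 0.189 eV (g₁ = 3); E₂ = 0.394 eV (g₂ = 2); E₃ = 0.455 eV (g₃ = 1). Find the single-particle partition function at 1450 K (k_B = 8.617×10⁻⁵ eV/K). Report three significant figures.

k_BT = 8.617×10⁻⁵ × 1450 K = 0.12495 eV.
Eᵢ/kT = 0, 1.5126, 3.1533, 3.6415.
Z = Σ gᵢe^(−Eᵢ/kT) = 3·e^(−0) + 3·e^(−1.5126) + 2·e^(−3.1533) + 1·e^(−3.6415) = 3.0000 + 0.66101 + 0.085422 + 0.026213 = 3.7726.

Z = 3.77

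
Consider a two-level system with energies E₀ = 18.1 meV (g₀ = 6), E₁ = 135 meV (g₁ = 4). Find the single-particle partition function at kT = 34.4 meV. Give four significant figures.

Eᵢ/kT = 0.526163, 3.92442.
Z = Σ gᵢe^(−Eᵢ/kT) = 6·e^(−0.526163) + 4·e^(−3.92442) = 3.54521 + 0.0790144 = 3.62422.

Z = 3.624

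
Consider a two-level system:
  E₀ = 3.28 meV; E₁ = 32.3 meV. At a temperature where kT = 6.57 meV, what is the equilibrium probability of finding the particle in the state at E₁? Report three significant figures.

Eᵢ/kT = 0.49924, 4.9163.
Z = Σ e^(−Eᵢ/kT) = e^(−0.49924) + e^(−4.9163) = 0.60699 + 0.0073262 = 0.61432.
P₁ = e^(−E₁/kT) / Z = 0.0073262/0.61432 = 0.0119.

0.0119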